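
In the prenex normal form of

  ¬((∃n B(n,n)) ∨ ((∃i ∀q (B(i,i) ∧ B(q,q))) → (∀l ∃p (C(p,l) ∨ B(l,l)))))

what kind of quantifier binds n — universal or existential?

Rewrite implications/biconditionals: A → B as ¬A ∨ B.
  ¬((∃n B(n,n)) ∨ ¬(∃i ∀q (B(i,i) ∧ B(q,q))) ∨ (∀l ∃p (C(p,l) ∨ B(l,l))))
Drive negations inward (¬∀x A ≡ ∃x ¬A, ¬∃x A ≡ ∀x ¬A, De Morgan for ∧/∨):
  (∀n ¬B(n,n)) ∧ (∃i ∀q (B(i,i) ∧ B(q,q))) ∧ (∃l ∀p (¬C(p,l) ∧ ¬B(l,l)))
Pull the quantifiers to the front (each side's bound variable is not free in the other side):
  ∀n ∃i ∀q ∃l ∀p (¬B(n,n) ∧ B(i,i) ∧ B(q,q) ∧ ¬C(p,l) ∧ ¬B(l,l))
The quantifier ∃n sits under an odd number of negations (counting the antecedent side of each →), so it flips to ∀n.

universal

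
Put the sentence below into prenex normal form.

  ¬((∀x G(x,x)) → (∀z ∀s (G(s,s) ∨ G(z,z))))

Eliminate → and ↔ using ¬ and ∨.
  ¬(¬(∀x G(x,x)) ∨ (∀z ∀s (G(s,s) ∨ G(z,z))))
Drive negations inward (¬∀x A ≡ ∃x ¬A, ¬∃x A ≡ ∀x ¬A, De Morgan for ∧/∨):
  (∀x G(x,x)) ∧ (∃z ∃s (¬G(s,s) ∧ ¬G(z,z)))
All bound variables are already distinct, so no renaming is needed.
Finally move all quantifiers to the prefix:
  ∀x ∃z ∃s (G(x,x) ∧ ¬G(s,s) ∧ ¬G(z,z))

∀x ∃z ∃s (G(x,x) ∧ ¬G(s,s) ∧ ¬G(z,z))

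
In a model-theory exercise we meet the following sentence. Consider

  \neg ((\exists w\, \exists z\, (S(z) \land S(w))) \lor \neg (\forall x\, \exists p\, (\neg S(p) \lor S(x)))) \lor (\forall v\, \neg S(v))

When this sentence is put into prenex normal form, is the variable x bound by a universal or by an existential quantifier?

universal

Push ¬ through the quantifiers and connectives to reach negation normal form:
  (\forall w\, \forall z\, (\neg S(z) \lor \neg S(w))) \land (\forall x\, \exists p\, (\neg S(p) \lor S(x))) \lor (\forall v\, \neg S(v))
Pull the quantifiers to the front (each side's bound variable is not free in the other side):
  \forall w\, \forall z\, \forall x\, \exists p\, \forall v\, ((\neg S(z) \lor \neg S(w)) \land (\neg S(p) \lor S(x)) \lor \neg S(v))
The quantifier \forall x sits under an even number of negations, so it remains universal.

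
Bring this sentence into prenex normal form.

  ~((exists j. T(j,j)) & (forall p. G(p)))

Push ¬ through the quantifiers and connectives to reach negation normal form:
  (forall j. ~T(j,j)) | (exists p. ~G(p))
All bound variables are already distinct, so no renaming is needed.
Finally move all quantifiers to the prefix:
  forall j. exists p. (~T(j,j) | ~G(p))

forall j. exists p. (~T(j,j) | ~G(p))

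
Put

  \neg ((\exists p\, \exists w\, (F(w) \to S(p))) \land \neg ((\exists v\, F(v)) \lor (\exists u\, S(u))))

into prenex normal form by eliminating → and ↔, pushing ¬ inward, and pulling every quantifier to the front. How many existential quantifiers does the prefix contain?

2

Eliminate → and ↔ using ¬ and ∨.
  \neg ((\exists p\, \exists w\, (\neg F(w) \lor S(p))) \land \neg ((\exists v\, F(v)) \lor (\exists u\, S(u))))
Drive negations inward (¬∀x A ≡ ∃x ¬A, ¬∃x A ≡ ∀x ¬A, De Morgan for ∧/∨):
  (\forall p\, \forall w\, (F(w) \land \neg S(p))) \lor (\exists v\, F(v)) \lor (\exists u\, S(u))
All bound variables are already distinct, so no renaming is needed.
Finally move all quantifiers to the prefix:
  \forall p\, \forall w\, \exists v\, \exists u\, (F(w) \land \neg S(p) \lor F(v) \lor S(u))
The prefix is \forall p \forall w \exists v \exists u: 2 universal, 2 existential.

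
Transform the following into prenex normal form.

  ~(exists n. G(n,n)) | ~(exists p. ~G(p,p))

Push ¬ through the quantifiers and connectives to reach negation normal form:
  (forall n. ~G(n,n)) | (forall p. G(p,p))
All bound variables are already distinct, so no renaming is needed.
Extract every quantifier outward, since the variables are now distinct and don't occur free across branches:
  forall n. forall p. (~G(n,n) | G(p,p))

forall n. forall p. (~G(n,n) | G(p,p))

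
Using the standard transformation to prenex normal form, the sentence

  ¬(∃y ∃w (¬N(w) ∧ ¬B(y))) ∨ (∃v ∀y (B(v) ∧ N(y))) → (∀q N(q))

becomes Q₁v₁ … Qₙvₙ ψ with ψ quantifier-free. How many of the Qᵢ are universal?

Rewrite implications/biconditionals: A → B as ¬A ∨ B.
  ¬(¬(∃y ∃w (¬N(w) ∧ ¬B(y))) ∨ (∃v ∀y (B(v) ∧ N(y)))) ∨ (∀q N(q))
Move each ¬ inward, flipping quantifiers it crosses:
  (∃y ∃w (¬N(w) ∧ ¬B(y))) ∧ (∀v ∃y (¬B(v) ∨ ¬N(y))) ∨ (∀q N(q))
Give each quantifier a distinct variable: y↦z.
  (∃y ∃w (¬N(w) ∧ ¬B(y))) ∧ (∀v ∃z (¬B(v) ∨ ¬N(z))) ∨ (∀q N(q))
Extract every quantifier outward, since the variables are now distinct and don't occur free across branches:
  ∃y ∃w ∀v ∃z ∀q (¬N(w) ∧ ¬B(y) ∧ (¬B(v) ∨ ¬N(z)) ∨ N(q))
The prefix is ∃y ∃w ∀v ∃z ∀q: 2 universal, 3 existential.

2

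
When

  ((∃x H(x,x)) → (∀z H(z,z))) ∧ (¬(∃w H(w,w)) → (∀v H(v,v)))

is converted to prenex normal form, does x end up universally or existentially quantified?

universal

First replace A → B with ¬A ∨ B.
  (¬(∃x H(x,x)) ∨ (∀z H(z,z))) ∧ (¬¬(∃w H(w,w)) ∨ (∀v H(v,v)))
Push ¬ through the quantifiers and connectives to reach negation normal form:
  ((∀x ¬H(x,x)) ∨ (∀z H(z,z))) ∧ ((∃w H(w,w)) ∨ (∀v H(v,v)))
All bound variables are already distinct, so no renaming is needed.
Finally move all quantifiers to the prefix:
  ∀x ∀z ∃w ∀v ((¬H(x,x) ∨ H(z,z)) ∧ (H(w,w) ∨ H(v,v)))
The quantifier ∃x sits under an odd number of negations (counting the antecedent side of each →), so it flips to ∀x.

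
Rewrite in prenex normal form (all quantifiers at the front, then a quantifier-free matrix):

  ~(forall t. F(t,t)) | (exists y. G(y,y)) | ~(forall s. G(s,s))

exists t. exists y. exists s. (~F(t,t) | G(y,y) | ~G(s,s))

Move each ¬ inward, flipping quantifiers it crosses:
  (exists t. ~F(t,t)) | (exists y. G(y,y)) | (exists s. ~G(s,s))
All bound variables are already distinct, so no renaming is needed.
Extract every quantifier outward, since the variables are now distinct and don't occur free across branches:
  exists t. exists y. exists s. (~F(t,t) | G(y,y) | ~G(s,s))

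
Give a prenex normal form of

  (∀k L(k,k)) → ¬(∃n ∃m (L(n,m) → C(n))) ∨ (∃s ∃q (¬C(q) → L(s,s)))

Rewrite implications/biconditionals: A → B as ¬A ∨ B.
  ¬(∀k L(k,k)) ∨ ¬(∃n ∃m (¬L(n,m) ∨ C(n))) ∨ (∃s ∃q (¬¬C(q) ∨ L(s,s)))
Drive negations inward (¬∀x A ≡ ∃x ¬A, ¬∃x A ≡ ∀x ¬A, De Morgan for ∧/∨):
  (∃k ¬L(k,k)) ∨ (∀n ∀m (L(n,m) ∧ ¬C(n))) ∨ (∃s ∃q (C(q) ∨ L(s,s)))
All bound variables are already distinct, so no renaming is needed.
Finally move all quantifiers to the prefix:
  ∃k ∀n ∀m ∃s ∃q (¬L(k,k) ∨ L(n,m) ∧ ¬C(n) ∨ C(q) ∨ L(s,s))

∃k ∀n ∀m ∃s ∃q (¬L(k,k) ∨ L(n,m) ∧ ¬C(n) ∨ C(q) ∨ L(s,s))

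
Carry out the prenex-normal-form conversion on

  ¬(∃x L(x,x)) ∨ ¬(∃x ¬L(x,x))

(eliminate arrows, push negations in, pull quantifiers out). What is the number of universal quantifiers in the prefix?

2

Move each ¬ inward, flipping quantifiers it crosses:
  (∀x ¬L(x,x)) ∨ (∀x L(x,x))
Standardize variables apart so no two quantifiers bind the same name: x↦y1.
  (∀x ¬L(x,x)) ∨ (∀y1 L(y1,y1))
Finally move all quantifiers to the prefix:
  ∀x ∀y1 (¬L(x,x) ∨ L(y1,y1))
The prefix is ∀x ∀y1: 2 universal, 0 existential.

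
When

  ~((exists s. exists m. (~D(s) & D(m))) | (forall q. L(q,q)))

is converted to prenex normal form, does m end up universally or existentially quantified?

Push ¬ through the quantifiers and connectives to reach negation normal form:
  (forall s. forall m. (D(s) | ~D(m))) & (exists q. ~L(q,q))
Pull the quantifiers to the front (each side's bound variable is not free in the other side):
  forall s. forall m. exists q. ((D(s) | ~D(m)) & ~L(q,q))
The quantifier exists m sits under an odd number of negations, so it flips to forall m.

universal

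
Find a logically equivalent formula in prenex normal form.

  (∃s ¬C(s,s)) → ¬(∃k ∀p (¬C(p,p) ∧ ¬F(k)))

∀s ∀k ∃p (C(s,s) ∨ C(p,p) ∨ F(k))

First replace A → B with ¬A ∨ B.
  ¬(∃s ¬C(s,s)) ∨ ¬(∃k ∀p (¬C(p,p) ∧ ¬F(k)))
Move each ¬ inward, flipping quantifiers it crosses:
  (∀s C(s,s)) ∨ (∀k ∃p (C(p,p) ∨ F(k)))
Extract every quantifier outward, since the variables are now distinct and don't occur free across branches:
  ∀s ∀k ∃p (C(s,s) ∨ C(p,p) ∨ F(k))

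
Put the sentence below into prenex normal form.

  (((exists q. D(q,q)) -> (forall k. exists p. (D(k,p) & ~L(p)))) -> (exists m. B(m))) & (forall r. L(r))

Eliminate → and ↔ using ¬ and ∨.
  (~(~(exists q. D(q,q)) | (forall k. exists p. (D(k,p) & ~L(p)))) | (exists m. B(m))) & (forall r. L(r))
Push ¬ through the quantifiers and connectives to reach negation normal form:
  ((exists q. D(q,q)) & (exists k. forall p. (~D(k,p) | L(p))) | (exists m. B(m))) & (forall r. L(r))
All bound variables are already distinct, so no renaming is needed.
Extract every quantifier outward, since the variables are now distinct and don't occur free across branches:
  exists q. exists k. forall p. exists m. forall r. ((D(q,q) & (~D(k,p) | L(p)) | B(m)) & L(r))

exists q. exists k. forall p. exists m. forall r. ((D(q,q) & (~D(k,p) | L(p)) | B(m)) & L(r))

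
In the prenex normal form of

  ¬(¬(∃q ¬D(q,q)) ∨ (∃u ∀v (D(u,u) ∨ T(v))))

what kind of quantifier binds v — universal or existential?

existential

Push ¬ through the quantifiers and connectives to reach negation normal form:
  (∃q ¬D(q,q)) ∧ (∀u ∃v (¬D(u,u) ∧ ¬T(v)))
Extract every quantifier outward, since the variables are now distinct and don't occur free across branches:
  ∃q ∀u ∃v (¬D(q,q) ∧ ¬D(u,u) ∧ ¬T(v))
The quantifier ∀v sits under an odd number of negations, so it flips to ∃v.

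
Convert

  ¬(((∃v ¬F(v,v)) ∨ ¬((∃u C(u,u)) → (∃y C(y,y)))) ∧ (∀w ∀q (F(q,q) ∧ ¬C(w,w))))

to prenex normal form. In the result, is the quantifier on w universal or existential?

First replace A → B with ¬A ∨ B.
  ¬(((∃v ¬F(v,v)) ∨ ¬(¬(∃u C(u,u)) ∨ (∃y C(y,y)))) ∧ (∀w ∀q (F(q,q) ∧ ¬C(w,w))))
Push ¬ through the quantifiers and connectives to reach negation normal form:
  (∀v F(v,v)) ∧ ((∀u ¬C(u,u)) ∨ (∃y C(y,y))) ∨ (∃w ∃q (¬F(q,q) ∨ C(w,w)))
All bound variables are already distinct, so no renaming is needed.
Finally move all quantifiers to the prefix:
  ∀v ∀u ∃y ∃w ∃q (F(v,v) ∧ (¬C(u,u) ∨ C(y,y)) ∨ ¬F(q,q) ∨ C(w,w))
The quantifier ∀w sits under an odd number of negations (counting the antecedent side of each →), so it flips to ∃w.

existential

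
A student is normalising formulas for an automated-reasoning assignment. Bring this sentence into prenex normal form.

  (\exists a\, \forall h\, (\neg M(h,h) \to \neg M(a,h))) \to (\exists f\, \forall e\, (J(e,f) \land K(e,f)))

\forall a\, \exists h\, \exists f\, \forall e\, (\neg M(h,h) \land M(a,h) \lor J(e,f) \land K(e,f))

Eliminate → and ↔ using ¬ and ∨.
  \neg (\exists a\, \forall h\, (\neg \neg M(h,h) \lor \neg M(a,h))) \lor (\exists f\, \forall e\, (J(e,f) \land K(e,f)))
Move each ¬ inward, flipping quantifiers it crosses:
  (\forall a\, \exists h\, (\neg M(h,h) \land M(a,h))) \lor (\exists f\, \forall e\, (J(e,f) \land K(e,f)))
All bound variables are already distinct, so no renaming is needed.
Extract every quantifier outward, since the variables are now distinct and don't occur free across branches:
  \forall a\, \exists h\, \exists f\, \forall e\, (\neg M(h,h) \land M(a,h) \lor J(e,f) \land K(e,f))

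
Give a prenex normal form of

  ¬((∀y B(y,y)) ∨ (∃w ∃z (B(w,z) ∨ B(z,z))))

∃y ∀w ∀z (¬B(y,y) ∧ ¬B(w,z) ∧ ¬B(z,z))

Drive negations inward (¬∀x A ≡ ∃x ¬A, ¬∃x A ≡ ∀x ¬A, De Morgan for ∧/∨):
  (∃y ¬B(y,y)) ∧ (∀w ∀z (¬B(w,z) ∧ ¬B(z,z)))
Extract every quantifier outward, since the variables are now distinct and don't occur free across branches:
  ∃y ∀w ∀z (¬B(y,y) ∧ ¬B(w,z) ∧ ¬B(z,z))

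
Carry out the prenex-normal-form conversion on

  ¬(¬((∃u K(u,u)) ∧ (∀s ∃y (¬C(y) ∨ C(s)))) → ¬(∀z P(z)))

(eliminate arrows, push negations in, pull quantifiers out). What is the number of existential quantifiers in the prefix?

First replace A → B with ¬A ∨ B.
  ¬(¬¬((∃u K(u,u)) ∧ (∀s ∃y (¬C(y) ∨ C(s)))) ∨ ¬(∀z P(z)))
Drive negations inward (¬∀x A ≡ ∃x ¬A, ¬∃x A ≡ ∀x ¬A, De Morgan for ∧/∨):
  ((∀u ¬K(u,u)) ∨ (∃s ∀y (C(y) ∧ ¬C(s)))) ∧ (∀z P(z))
Extract every quantifier outward, since the variables are now distinct and don't occur free across branches:
  ∀u ∃s ∀y ∀z ((¬K(u,u) ∨ C(y) ∧ ¬C(s)) ∧ P(z))
The prefix is ∀u ∃s ∀y ∀z: 3 universal, 1 existential.

1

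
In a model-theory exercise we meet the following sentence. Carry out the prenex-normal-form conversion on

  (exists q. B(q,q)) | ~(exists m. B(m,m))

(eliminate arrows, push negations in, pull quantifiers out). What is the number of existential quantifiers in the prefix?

Move each ¬ inward, flipping quantifiers it crosses:
  (exists q. B(q,q)) | (forall m. ~B(m,m))
Finally move all quantifiers to the prefix:
  exists q. forall m. (B(q,q) | ~B(m,m))
The prefix is exists q forall m: 1 universal, 1 existential.

1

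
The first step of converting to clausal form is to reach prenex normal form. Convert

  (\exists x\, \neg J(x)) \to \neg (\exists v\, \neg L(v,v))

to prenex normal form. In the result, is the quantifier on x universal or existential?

First replace A → B with ¬A ∨ B.
  \neg (\exists x\, \neg J(x)) \lor \neg (\exists v\, \neg L(v,v))
Move each ¬ inward, flipping quantifiers it crosses:
  (\forall x\, J(x)) \lor (\forall v\, L(v,v))
All bound variables are already distinct, so no renaming is needed.
Extract every quantifier outward, since the variables are now distinct and don't occur free across branches:
  \forall x\, \forall v\, (J(x) \lor L(v,v))
The quantifier \exists x sits under an odd number of negations (counting the antecedent side of each →), so it flips to \forall x.

universal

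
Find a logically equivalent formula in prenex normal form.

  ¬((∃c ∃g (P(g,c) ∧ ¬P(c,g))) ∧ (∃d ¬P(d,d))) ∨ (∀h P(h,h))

Push ¬ through the quantifiers and connectives to reach negation normal form:
  (∀c ∀g (¬P(g,c) ∨ P(c,g))) ∨ (∀d P(d,d)) ∨ (∀h P(h,h))
All bound variables are already distinct, so no renaming is needed.
Finally move all quantifiers to the prefix:
  ∀c ∀g ∀d ∀h (¬P(g,c) ∨ P(c,g) ∨ P(d,d) ∨ P(h,h))

∀c ∀g ∀d ∀h (¬P(g,c) ∨ P(c,g) ∨ P(d,d) ∨ P(h,h))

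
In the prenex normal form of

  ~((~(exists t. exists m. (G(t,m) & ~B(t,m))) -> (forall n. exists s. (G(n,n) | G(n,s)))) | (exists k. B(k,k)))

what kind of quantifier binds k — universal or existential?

universal

First replace A → B with ¬A ∨ B.
  ~(~~(exists t. exists m. (G(t,m) & ~B(t,m))) | (forall n. exists s. (G(n,n) | G(n,s))) | (exists k. B(k,k)))
Push ¬ through the quantifiers and connectives to reach negation normal form:
  (forall t. forall m. (~G(t,m) | B(t,m))) & (exists n. forall s. (~G(n,n) & ~G(n,s))) & (forall k. ~B(k,k))
Extract every quantifier outward, since the variables are now distinct and don't occur free across branches:
  forall t. forall m. exists n. forall s. forall k. ((~G(t,m) | B(t,m)) & ~G(n,n) & ~G(n,s) & ~B(k,k))
The quantifier exists k sits under an odd number of negations (counting the antecedent side of each →), so it flips to forall k.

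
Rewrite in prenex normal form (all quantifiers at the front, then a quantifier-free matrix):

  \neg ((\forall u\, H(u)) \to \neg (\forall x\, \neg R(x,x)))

\forall u\, \forall x\, (H(u) \land \neg R(x,x))

Eliminate → and ↔ using ¬ and ∨.
  \neg (\neg (\forall u\, H(u)) \lor \neg (\forall x\, \neg R(x,x)))
Drive negations inward (¬∀x A ≡ ∃x ¬A, ¬∃x A ≡ ∀x ¬A, De Morgan for ∧/∨):
  (\forall u\, H(u)) \land (\forall x\, \neg R(x,x))
All bound variables are already distinct, so no renaming is needed.
Extract every quantifier outward, since the variables are now distinct and don't occur free across branches:
  \forall u\, \forall x\, (H(u) \land \neg R(x,x))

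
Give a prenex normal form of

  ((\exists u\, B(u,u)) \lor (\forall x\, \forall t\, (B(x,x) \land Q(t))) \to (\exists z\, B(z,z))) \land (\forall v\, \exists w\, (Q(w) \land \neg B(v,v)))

Eliminate → and ↔ using ¬ and ∨.
  (\neg ((\exists u\, B(u,u)) \lor (\forall x\, \forall t\, (B(x,x) \land Q(t)))) \lor (\exists z\, B(z,z))) \land (\forall v\, \exists w\, (Q(w) \land \neg B(v,v)))
Push ¬ through the quantifiers and connectives to reach negation normal form:
  ((\forall u\, \neg B(u,u)) \land (\exists x\, \exists t\, (\neg B(x,x) \lor \neg Q(t))) \lor (\exists z\, B(z,z))) \land (\forall v\, \exists w\, (Q(w) \land \neg B(v,v)))
All bound variables are already distinct, so no renaming is needed.
Pull the quantifiers to the front (each side's bound variable is not free in the other side):
  \forall u\, \exists x\, \exists t\, \exists z\, \forall v\, \exists w\, ((\neg B(u,u) \land (\neg B(x,x) \lor \neg Q(t)) \lor B(z,z)) \land Q(w) \land \neg B(v,v))

\forall u\, \exists x\, \exists t\, \exists z\, \forall v\, \exists w\, ((\neg B(u,u) \land (\neg B(x,x) \lor \neg Q(t)) \lor B(z,z)) \land Q(w) \land \neg B(v,v))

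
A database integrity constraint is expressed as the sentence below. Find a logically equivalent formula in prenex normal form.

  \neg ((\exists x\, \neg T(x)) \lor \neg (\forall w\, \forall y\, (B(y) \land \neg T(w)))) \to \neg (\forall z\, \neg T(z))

\exists x\, \exists w\, \exists y\, \exists z\, (\neg T(x) \lor \neg B(y) \lor T(w) \lor T(z))

Eliminate → and ↔ using ¬ and ∨.
  \neg \neg ((\exists x\, \neg T(x)) \lor \neg (\forall w\, \forall y\, (B(y) \land \neg T(w)))) \lor \neg (\forall z\, \neg T(z))
Drive negations inward (¬∀x A ≡ ∃x ¬A, ¬∃x A ≡ ∀x ¬A, De Morgan for ∧/∨):
  (\exists x\, \neg T(x)) \lor (\exists w\, \exists y\, (\neg B(y) \lor T(w))) \lor (\exists z\, T(z))
Pull the quantifiers to the front (each side's bound variable is not free in the other side):
  \exists x\, \exists w\, \exists y\, \exists z\, (\neg T(x) \lor \neg B(y) \lor T(w) \lor T(z))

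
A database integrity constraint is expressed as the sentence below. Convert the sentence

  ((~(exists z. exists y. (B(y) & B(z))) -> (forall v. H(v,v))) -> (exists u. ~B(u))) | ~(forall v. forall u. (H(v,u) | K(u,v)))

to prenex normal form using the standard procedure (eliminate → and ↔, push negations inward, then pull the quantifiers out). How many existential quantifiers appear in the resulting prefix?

4

Eliminate → and ↔ using ¬ and ∨.
  ~(~~(exists z. exists y. (B(y) & B(z))) | (forall v. H(v,v))) | (exists u. ~B(u)) | ~(forall v. forall u. (H(v,u) | K(u,v)))
Drive negations inward (¬∀x A ≡ ∃x ¬A, ¬∃x A ≡ ∀x ¬A, De Morgan for ∧/∨):
  (forall z. forall y. (~B(y) | ~B(z))) & (exists v. ~H(v,v)) | (exists u. ~B(u)) | (exists v. exists u. (~H(v,u) & ~K(u,v)))
Standardize variables apart so no two quantifiers bind the same name: v↦c, u↦r.
  (forall z. forall y. (~B(y) | ~B(z))) & (exists v. ~H(v,v)) | (exists u. ~B(u)) | (exists c. exists r. (~H(c,r) & ~K(r,c)))
Extract every quantifier outward, since the variables are now distinct and don't occur free across branches:
  forall z. forall y. exists v. exists u. exists c. exists r. ((~B(y) | ~B(z)) & ~H(v,v) | ~B(u) | ~H(c,r) & ~K(r,c))
The prefix is forall z forall y exists v exists u exists c exists r: 2 universal, 4 existential.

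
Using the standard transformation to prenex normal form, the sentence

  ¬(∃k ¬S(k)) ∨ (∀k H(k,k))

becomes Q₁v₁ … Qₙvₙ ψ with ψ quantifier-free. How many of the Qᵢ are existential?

Move each ¬ inward, flipping quantifiers it crosses:
  (∀k S(k)) ∨ (∀k H(k,k))
Standardize variables apart so no two quantifiers bind the same name: k↦s.
  (∀k S(k)) ∨ (∀s H(s,s))
Pull the quantifiers to the front (each side's bound variable is not free in the other side):
  ∀k ∀s (S(k) ∨ H(s,s))
The prefix is ∀k ∀s: 2 universal, 0 existential.

0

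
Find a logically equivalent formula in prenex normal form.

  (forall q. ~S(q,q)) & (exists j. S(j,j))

forall q. exists j. (~S(q,q) & S(j,j))

Finally move all quantifiers to the prefix:
  forall q. exists j. (~S(q,q) & S(j,j))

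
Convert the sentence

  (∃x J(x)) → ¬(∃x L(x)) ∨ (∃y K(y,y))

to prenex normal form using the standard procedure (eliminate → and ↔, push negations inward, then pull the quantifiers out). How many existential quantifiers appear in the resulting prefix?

Rewrite implications/biconditionals: A → B as ¬A ∨ B.
  ¬(∃x J(x)) ∨ ¬(∃x L(x)) ∨ (∃y K(y,y))
Drive negations inward (¬∀x A ≡ ∃x ¬A, ¬∃x A ≡ ∀x ¬A, De Morgan for ∧/∨):
  (∀x ¬J(x)) ∨ (∀x ¬L(x)) ∨ (∃y K(y,y))
Give each quantifier a distinct variable: x↦b.
  (∀x ¬J(x)) ∨ (∀b ¬L(b)) ∨ (∃y K(y,y))
Extract every quantifier outward, since the variables are now distinct and don't occur free across branches:
  ∀x ∀b ∃y (¬J(x) ∨ ¬L(b) ∨ K(y,y))
The prefix is ∀x ∀b ∃y: 2 universal, 1 existential.

1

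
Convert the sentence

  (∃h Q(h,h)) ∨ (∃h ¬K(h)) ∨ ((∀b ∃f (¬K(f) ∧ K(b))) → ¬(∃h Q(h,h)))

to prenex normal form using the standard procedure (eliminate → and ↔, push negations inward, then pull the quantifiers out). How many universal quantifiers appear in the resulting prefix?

2

First replace A → B with ¬A ∨ B.
  (∃h Q(h,h)) ∨ (∃h ¬K(h)) ∨ ¬(∀b ∃f (¬K(f) ∧ K(b))) ∨ ¬(∃h Q(h,h))
Move each ¬ inward, flipping quantifiers it crosses:
  (∃h Q(h,h)) ∨ (∃h ¬K(h)) ∨ (∃b ∀f (K(f) ∨ ¬K(b))) ∨ (∀h ¬Q(h,h))
Give each quantifier a distinct variable: h↦r, h↦u.
  (∃h Q(h,h)) ∨ (∃r ¬K(r)) ∨ (∃b ∀f (K(f) ∨ ¬K(b))) ∨ (∀u ¬Q(u,u))
Pull the quantifiers to the front (each side's bound variable is not free in the other side):
  ∃h ∃r ∃b ∀f ∀u (Q(h,h) ∨ ¬K(r) ∨ K(f) ∨ ¬K(b) ∨ ¬Q(u,u))
The prefix is ∃h ∃r ∃b ∀f ∀u: 2 universal, 3 existential.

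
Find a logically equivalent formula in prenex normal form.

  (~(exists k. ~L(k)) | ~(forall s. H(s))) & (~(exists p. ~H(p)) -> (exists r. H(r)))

First replace A → B with ¬A ∨ B.
  (~(exists k. ~L(k)) | ~(forall s. H(s))) & (~~(exists p. ~H(p)) | (exists r. H(r)))
Push ¬ through the quantifiers and connectives to reach negation normal form:
  ((forall k. L(k)) | (exists s. ~H(s))) & ((exists p. ~H(p)) | (exists r. H(r)))
All bound variables are already distinct, so no renaming is needed.
Extract every quantifier outward, since the variables are now distinct and don't occur free across branches:
  forall k. exists s. exists p. exists r. ((L(k) | ~H(s)) & (~H(p) | H(r)))

forall k. exists s. exists p. exists r. ((L(k) | ~H(s)) & (~H(p) | H(r)))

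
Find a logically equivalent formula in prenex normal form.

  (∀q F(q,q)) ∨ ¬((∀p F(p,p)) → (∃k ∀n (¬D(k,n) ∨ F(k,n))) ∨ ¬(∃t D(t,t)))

∀q ∀p ∀k ∃n ∃t (F(q,q) ∨ F(p,p) ∧ D(k,n) ∧ ¬F(k,n) ∧ D(t,t))

Eliminate → and ↔ using ¬ and ∨.
  (∀q F(q,q)) ∨ ¬(¬(∀p F(p,p)) ∨ (∃k ∀n (¬D(k,n) ∨ F(k,n))) ∨ ¬(∃t D(t,t)))
Move each ¬ inward, flipping quantifiers it crosses:
  (∀q F(q,q)) ∨ (∀p F(p,p)) ∧ (∀k ∃n (D(k,n) ∧ ¬F(k,n))) ∧ (∃t D(t,t))
Extract every quantifier outward, since the variables are now distinct and don't occur free across branches:
  ∀q ∀p ∀k ∃n ∃t (F(q,q) ∨ F(p,p) ∧ D(k,n) ∧ ¬F(k,n) ∧ D(t,t))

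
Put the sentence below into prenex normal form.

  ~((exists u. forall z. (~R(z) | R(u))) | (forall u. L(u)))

forall u. exists z. exists v. (R(z) & ~R(u) & ~L(v))

Push ¬ through the quantifiers and connectives to reach negation normal form:
  (forall u. exists z. (R(z) & ~R(u))) & (exists u. ~L(u))
Give each quantifier a distinct variable: u↦v.
  (forall u. exists z. (R(z) & ~R(u))) & (exists v. ~L(v))
Pull the quantifiers to the front (each side's bound variable is not free in the other side):
  forall u. exists z. exists v. (R(z) & ~R(u) & ~L(v))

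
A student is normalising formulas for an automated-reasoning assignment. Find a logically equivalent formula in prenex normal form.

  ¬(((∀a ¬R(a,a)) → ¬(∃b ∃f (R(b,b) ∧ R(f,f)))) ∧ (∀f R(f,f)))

Eliminate → and ↔ using ¬ and ∨.
  ¬((¬(∀a ¬R(a,a)) ∨ ¬(∃b ∃f (R(b,b) ∧ R(f,f)))) ∧ (∀f R(f,f)))
Move each ¬ inward, flipping quantifiers it crosses:
  (∀a ¬R(a,a)) ∧ (∃b ∃f (R(b,b) ∧ R(f,f))) ∨ (∃f ¬R(f,f))
Rename bound variables to avoid capture: f↦w.
  (∀a ¬R(a,a)) ∧ (∃b ∃f (R(b,b) ∧ R(f,f))) ∨ (∃w ¬R(w,w))
Extract every quantifier outward, since the variables are now distinct and don't occur free across branches:
  ∀a ∃b ∃f ∃w (¬R(a,a) ∧ R(b,b) ∧ R(f,f) ∨ ¬R(w,w))

∀a ∃b ∃f ∃w (¬R(a,a) ∧ R(b,b) ∧ R(f,f) ∨ ¬R(w,w))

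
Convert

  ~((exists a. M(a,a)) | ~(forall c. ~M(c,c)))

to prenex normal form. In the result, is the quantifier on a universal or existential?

Move each ¬ inward, flipping quantifiers it crosses:
  (forall a. ~M(a,a)) & (forall c. ~M(c,c))
Pull the quantifiers to the front (each side's bound variable is not free in the other side):
  forall a. forall c. (~M(a,a) & ~M(c,c))
The quantifier exists a sits under an odd number of negations, so it flips to forall a.

universal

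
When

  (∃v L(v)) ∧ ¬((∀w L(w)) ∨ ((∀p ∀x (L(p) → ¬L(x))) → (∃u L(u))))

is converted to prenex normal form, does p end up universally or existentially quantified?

universal

Eliminate → and ↔ using ¬ and ∨.
  (∃v L(v)) ∧ ¬((∀w L(w)) ∨ ¬(∀p ∀x (¬L(p) ∨ ¬L(x))) ∨ (∃u L(u)))
Drive negations inward (¬∀x A ≡ ∃x ¬A, ¬∃x A ≡ ∀x ¬A, De Morgan for ∧/∨):
  (∃v L(v)) ∧ (∃w ¬L(w)) ∧ (∀p ∀x (¬L(p) ∨ ¬L(x))) ∧ (∀u ¬L(u))
Pull the quantifiers to the front (each side's bound variable is not free in the other side):
  ∃v ∃w ∀p ∀x ∀u (L(v) ∧ ¬L(w) ∧ (¬L(p) ∨ ¬L(x)) ∧ ¬L(u))
The quantifier ∀p sits under an even number of negations (counting the antecedent side of each →), so it remains universal.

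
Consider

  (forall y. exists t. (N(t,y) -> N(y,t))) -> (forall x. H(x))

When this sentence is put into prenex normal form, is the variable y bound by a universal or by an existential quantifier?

existential

Rewrite implications/biconditionals: A → B as ¬A ∨ B.
  ~(forall y. exists t. (~N(t,y) | N(y,t))) | (forall x. H(x))
Drive negations inward (¬∀x A ≡ ∃x ¬A, ¬∃x A ≡ ∀x ¬A, De Morgan for ∧/∨):
  (exists y. forall t. (N(t,y) & ~N(y,t))) | (forall x. H(x))
Extract every quantifier outward, since the variables are now distinct and don't occur free across branches:
  exists y. forall t. forall x. (N(t,y) & ~N(y,t) | H(x))
The quantifier forall y sits under an odd number of negations (counting the antecedent side of each →), so it flips to exists y.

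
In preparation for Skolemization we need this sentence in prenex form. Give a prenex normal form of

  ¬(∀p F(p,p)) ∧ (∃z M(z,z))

∃p ∃z (¬F(p,p) ∧ M(z,z))

Move each ¬ inward, flipping quantifiers it crosses:
  (∃p ¬F(p,p)) ∧ (∃z M(z,z))
Pull the quantifiers to the front (each side's bound variable is not free in the other side):
  ∃p ∃z (¬F(p,p) ∧ M(z,z))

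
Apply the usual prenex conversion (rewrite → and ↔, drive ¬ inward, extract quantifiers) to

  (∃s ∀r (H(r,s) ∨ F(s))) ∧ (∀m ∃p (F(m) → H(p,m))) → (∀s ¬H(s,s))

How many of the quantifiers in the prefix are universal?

3

Rewrite implications/biconditionals: A → B as ¬A ∨ B.
  ¬((∃s ∀r (H(r,s) ∨ F(s))) ∧ (∀m ∃p (¬F(m) ∨ H(p,m)))) ∨ (∀s ¬H(s,s))
Drive negations inward (¬∀x A ≡ ∃x ¬A, ¬∃x A ≡ ∀x ¬A, De Morgan for ∧/∨):
  (∀s ∃r (¬H(r,s) ∧ ¬F(s))) ∨ (∃m ∀p (F(m) ∧ ¬H(p,m))) ∨ (∀s ¬H(s,s))
Rename bound variables to avoid capture: s↦w1.
  (∀s ∃r (¬H(r,s) ∧ ¬F(s))) ∨ (∃m ∀p (F(m) ∧ ¬H(p,m))) ∨ (∀w1 ¬H(w1,w1))
Extract every quantifier outward, since the variables are now distinct and don't occur free across branches:
  ∀s ∃r ∃m ∀p ∀w1 (¬H(r,s) ∧ ¬F(s) ∨ F(m) ∧ ¬H(p,m) ∨ ¬H(w1,w1))
The prefix is ∀s ∃r ∃m ∀p ∀w1: 3 universal, 2 existential.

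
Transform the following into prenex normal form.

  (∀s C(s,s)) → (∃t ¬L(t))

∃s ∃t (¬C(s,s) ∨ ¬L(t))

First replace A → B with ¬A ∨ B.
  ¬(∀s C(s,s)) ∨ (∃t ¬L(t))
Drive negations inward (¬∀x A ≡ ∃x ¬A, ¬∃x A ≡ ∀x ¬A, De Morgan for ∧/∨):
  (∃s ¬C(s,s)) ∨ (∃t ¬L(t))
All bound variables are already distinct, so no renaming is needed.
Finally move all quantifiers to the prefix:
  ∃s ∃t (¬C(s,s) ∨ ¬L(t))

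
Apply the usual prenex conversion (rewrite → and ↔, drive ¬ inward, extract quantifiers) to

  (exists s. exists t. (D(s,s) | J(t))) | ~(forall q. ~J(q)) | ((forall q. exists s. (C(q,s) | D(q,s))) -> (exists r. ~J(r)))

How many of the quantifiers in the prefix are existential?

Rewrite implications/biconditionals: A → B as ¬A ∨ B.
  (exists s. exists t. (D(s,s) | J(t))) | ~(forall q. ~J(q)) | ~(forall q. exists s. (C(q,s) | D(q,s))) | (exists r. ~J(r))
Move each ¬ inward, flipping quantifiers it crosses:
  (exists s. exists t. (D(s,s) | J(t))) | (exists q. J(q)) | (exists q. forall s. (~C(q,s) & ~D(q,s))) | (exists r. ~J(r))
Rename bound variables to avoid capture: q↦v1, s↦p.
  (exists s. exists t. (D(s,s) | J(t))) | (exists q. J(q)) | (exists v1. forall p. (~C(v1,p) & ~D(v1,p))) | (exists r. ~J(r))
Pull the quantifiers to the front (each side's bound variable is not free in the other side):
  exists s. exists t. exists q. exists v1. forall p. exists r. (D(s,s) | J(t) | J(q) | ~C(v1,p) & ~D(v1,p) | ~J(r))
The prefix is exists s exists t exists q exists v1 forall p exists r: 1 universal, 5 existential.

5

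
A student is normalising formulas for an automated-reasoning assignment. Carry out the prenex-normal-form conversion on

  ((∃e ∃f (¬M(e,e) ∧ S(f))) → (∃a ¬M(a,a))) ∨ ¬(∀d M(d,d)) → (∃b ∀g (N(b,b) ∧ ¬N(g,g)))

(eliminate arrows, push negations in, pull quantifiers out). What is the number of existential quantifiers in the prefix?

3

Rewrite implications/biconditionals: A → B as ¬A ∨ B.
  ¬(¬(∃e ∃f (¬M(e,e) ∧ S(f))) ∨ (∃a ¬M(a,a)) ∨ ¬(∀d M(d,d))) ∨ (∃b ∀g (N(b,b) ∧ ¬N(g,g)))
Move each ¬ inward, flipping quantifiers it crosses:
  (∃e ∃f (¬M(e,e) ∧ S(f))) ∧ (∀a M(a,a)) ∧ (∀d M(d,d)) ∨ (∃b ∀g (N(b,b) ∧ ¬N(g,g)))
All bound variables are already distinct, so no renaming is needed.
Extract every quantifier outward, since the variables are now distinct and don't occur free across branches:
  ∃e ∃f ∀a ∀d ∃b ∀g (¬M(e,e) ∧ S(f) ∧ M(a,a) ∧ M(d,d) ∨ N(b,b) ∧ ¬N(g,g))
The prefix is ∃e ∃f ∀a ∀d ∃b ∀g: 3 universal, 3 existential.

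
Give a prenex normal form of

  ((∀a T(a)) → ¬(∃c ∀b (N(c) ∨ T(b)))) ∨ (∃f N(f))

First replace A → B with ¬A ∨ B.
  ¬(∀a T(a)) ∨ ¬(∃c ∀b (N(c) ∨ T(b))) ∨ (∃f N(f))
Drive negations inward (¬∀x A ≡ ∃x ¬A, ¬∃x A ≡ ∀x ¬A, De Morgan for ∧/∨):
  (∃a ¬T(a)) ∨ (∀c ∃b (¬N(c) ∧ ¬T(b))) ∨ (∃f N(f))
All bound variables are already distinct, so no renaming is needed.
Pull the quantifiers to the front (each side's bound variable is not free in the other side):
  ∃a ∀c ∃b ∃f (¬T(a) ∨ ¬N(c) ∧ ¬T(b) ∨ N(f))

∃a ∀c ∃b ∃f (¬T(a) ∨ ¬N(c) ∧ ¬T(b) ∨ N(f))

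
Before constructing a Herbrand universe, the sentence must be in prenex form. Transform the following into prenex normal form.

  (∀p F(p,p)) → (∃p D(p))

Eliminate → and ↔ using ¬ and ∨.
  ¬(∀p F(p,p)) ∨ (∃p D(p))
Move each ¬ inward, flipping quantifiers it crosses:
  (∃p ¬F(p,p)) ∨ (∃p D(p))
Give each quantifier a distinct variable: p↦v.
  (∃p ¬F(p,p)) ∨ (∃v D(v))
Finally move all quantifiers to the prefix:
  ∃p ∃v (¬F(p,p) ∨ D(v))

∃p ∃v (¬F(p,p) ∨ D(v))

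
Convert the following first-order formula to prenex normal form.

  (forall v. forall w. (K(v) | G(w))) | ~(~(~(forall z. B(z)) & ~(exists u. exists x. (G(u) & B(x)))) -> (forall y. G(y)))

forall v. forall w. forall z. exists u. exists x. exists y. (K(v) | G(w) | (B(z) | G(u) & B(x)) & ~G(y))

Eliminate → and ↔ using ¬ and ∨.
  (forall v. forall w. (K(v) | G(w))) | ~(~~(~(forall z. B(z)) & ~(exists u. exists x. (G(u) & B(x)))) | (forall y. G(y)))
Push ¬ through the quantifiers and connectives to reach negation normal form:
  (forall v. forall w. (K(v) | G(w))) | ((forall z. B(z)) | (exists u. exists x. (G(u) & B(x)))) & (exists y. ~G(y))
All bound variables are already distinct, so no renaming is needed.
Finally move all quantifiers to the prefix:
  forall v. forall w. forall z. exists u. exists x. exists y. (K(v) | G(w) | (B(z) | G(u) & B(x)) & ~G(y))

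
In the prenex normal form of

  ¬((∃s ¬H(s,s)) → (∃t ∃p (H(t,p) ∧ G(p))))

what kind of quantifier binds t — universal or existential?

Rewrite implications/biconditionals: A → B as ¬A ∨ B.
  ¬(¬(∃s ¬H(s,s)) ∨ (∃t ∃p (H(t,p) ∧ G(p))))
Push ¬ through the quantifiers and connectives to reach negation normal form:
  (∃s ¬H(s,s)) ∧ (∀t ∀p (¬H(t,p) ∨ ¬G(p)))
Pull the quantifiers to the front (each side's bound variable is not free in the other side):
  ∃s ∀t ∀p (¬H(s,s) ∧ (¬H(t,p) ∨ ¬G(p)))
The quantifier ∃t sits under an odd number of negations (counting the antecedent side of each →), so it flips to ∀t.

universal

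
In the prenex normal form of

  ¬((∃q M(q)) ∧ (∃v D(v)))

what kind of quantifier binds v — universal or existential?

Push ¬ through the quantifiers and connectives to reach negation normal form:
  (∀q ¬M(q)) ∨ (∀v ¬D(v))
All bound variables are already distinct, so no renaming is needed.
Pull the quantifiers to the front (each side's bound variable is not free in the other side):
  ∀q ∀v (¬M(q) ∨ ¬D(v))
The quantifier ∃v sits under an odd number of negations, so it flips to ∀v.

universal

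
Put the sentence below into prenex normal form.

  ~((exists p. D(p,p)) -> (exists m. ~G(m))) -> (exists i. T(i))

forall p. exists m. exists i. (~D(p,p) | ~G(m) | T(i))

Eliminate → and ↔ using ¬ and ∨.
  ~~(~(exists p. D(p,p)) | (exists m. ~G(m))) | (exists i. T(i))
Move each ¬ inward, flipping quantifiers it crosses:
  (forall p. ~D(p,p)) | (exists m. ~G(m)) | (exists i. T(i))
All bound variables are already distinct, so no renaming is needed.
Pull the quantifiers to the front (each side's bound variable is not free in the other side):
  forall p. exists m. exists i. (~D(p,p) | ~G(m) | T(i))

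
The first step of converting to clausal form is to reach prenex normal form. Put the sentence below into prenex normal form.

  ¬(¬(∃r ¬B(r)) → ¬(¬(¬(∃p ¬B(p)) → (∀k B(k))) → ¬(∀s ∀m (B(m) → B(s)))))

∀r ∃p ∀k ∃s ∃m (B(r) ∧ (¬B(p) ∨ B(k) ∨ B(m) ∧ ¬B(s)))

Eliminate → and ↔ using ¬ and ∨.
  ¬(¬¬(∃r ¬B(r)) ∨ ¬(¬¬(¬¬(∃p ¬B(p)) ∨ (∀k B(k))) ∨ ¬(∀s ∀m (¬B(m) ∨ B(s)))))
Move each ¬ inward, flipping quantifiers it crosses:
  (∀r B(r)) ∧ ((∃p ¬B(p)) ∨ (∀k B(k)) ∨ (∃s ∃m (B(m) ∧ ¬B(s))))
Pull the quantifiers to the front (each side's bound variable is not free in the other side):
  ∀r ∃p ∀k ∃s ∃m (B(r) ∧ (¬B(p) ∨ B(k) ∨ B(m) ∧ ¬B(s)))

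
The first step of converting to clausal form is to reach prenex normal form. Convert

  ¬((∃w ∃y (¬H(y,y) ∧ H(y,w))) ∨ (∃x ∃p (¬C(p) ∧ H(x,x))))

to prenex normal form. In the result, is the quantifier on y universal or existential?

universal

Move each ¬ inward, flipping quantifiers it crosses:
  (∀w ∀y (H(y,y) ∨ ¬H(y,w))) ∧ (∀x ∀p (C(p) ∨ ¬H(x,x)))
All bound variables are already distinct, so no renaming is needed.
Finally move all quantifiers to the prefix:
  ∀w ∀y ∀x ∀p ((H(y,y) ∨ ¬H(y,w)) ∧ (C(p) ∨ ¬H(x,x)))
The quantifier ∃y sits under an odd number of negations, so it flips to ∀y.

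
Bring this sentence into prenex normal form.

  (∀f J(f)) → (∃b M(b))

Rewrite implications/biconditionals: A → B as ¬A ∨ B.
  ¬(∀f J(f)) ∨ (∃b M(b))
Move each ¬ inward, flipping quantifiers it crosses:
  (∃f ¬J(f)) ∨ (∃b M(b))
All bound variables are already distinct, so no renaming is needed.
Finally move all quantifiers to the prefix:
  ∃f ∃b (¬J(f) ∨ M(b))

∃f ∃b (¬J(f) ∨ M(b))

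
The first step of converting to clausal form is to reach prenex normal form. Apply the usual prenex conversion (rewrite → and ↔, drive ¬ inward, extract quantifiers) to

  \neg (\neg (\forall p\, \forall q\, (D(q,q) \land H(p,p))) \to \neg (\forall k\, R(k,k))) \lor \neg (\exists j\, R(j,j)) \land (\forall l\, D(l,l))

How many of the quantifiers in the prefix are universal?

3

Eliminate → and ↔ using ¬ and ∨.
  \neg (\neg \neg (\forall p\, \forall q\, (D(q,q) \land H(p,p))) \lor \neg (\forall k\, R(k,k))) \lor \neg (\exists j\, R(j,j)) \land (\forall l\, D(l,l))
Move each ¬ inward, flipping quantifiers it crosses:
  (\exists p\, \exists q\, (\neg D(q,q) \lor \neg H(p,p))) \land (\forall k\, R(k,k)) \lor (\forall j\, \neg R(j,j)) \land (\forall l\, D(l,l))
Pull the quantifiers to the front (each side's bound variable is not free in the other side):
  \exists p\, \exists q\, \forall k\, \forall j\, \forall l\, ((\neg D(q,q) \lor \neg H(p,p)) \land R(k,k) \lor \neg R(j,j) \land D(l,l))
The prefix is \exists p \exists q \forall k \forall j \forall l: 3 universal, 2 existential.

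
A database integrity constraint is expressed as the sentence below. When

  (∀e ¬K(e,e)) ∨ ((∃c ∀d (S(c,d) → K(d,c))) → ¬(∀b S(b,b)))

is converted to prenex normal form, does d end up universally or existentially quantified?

existential

Rewrite implications/biconditionals: A → B as ¬A ∨ B.
  (∀e ¬K(e,e)) ∨ ¬(∃c ∀d (¬S(c,d) ∨ K(d,c))) ∨ ¬(∀b S(b,b))
Push ¬ through the quantifiers and connectives to reach negation normal form:
  (∀e ¬K(e,e)) ∨ (∀c ∃d (S(c,d) ∧ ¬K(d,c))) ∨ (∃b ¬S(b,b))
All bound variables are already distinct, so no renaming is needed.
Finally move all quantifiers to the prefix:
  ∀e ∀c ∃d ∃b (¬K(e,e) ∨ S(c,d) ∧ ¬K(d,c) ∨ ¬S(b,b))
The quantifier ∀d sits under an odd number of negations (counting the antecedent side of each →), so it flips to ∃d.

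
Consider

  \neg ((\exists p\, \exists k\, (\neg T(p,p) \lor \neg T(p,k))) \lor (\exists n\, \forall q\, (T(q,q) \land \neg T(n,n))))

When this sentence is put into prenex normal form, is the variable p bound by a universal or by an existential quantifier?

universal

Push ¬ through the quantifiers and connectives to reach negation normal form:
  (\forall p\, \forall k\, (T(p,p) \land T(p,k))) \land (\forall n\, \exists q\, (\neg T(q,q) \lor T(n,n)))
All bound variables are already distinct, so no renaming is needed.
Extract every quantifier outward, since the variables are now distinct and don't occur free across branches:
  \forall p\, \forall k\, \forall n\, \exists q\, (T(p,p) \land T(p,k) \land (\neg T(q,q) \lor T(n,n)))
The quantifier \exists p sits under an odd number of negations, so it flips to \forall p.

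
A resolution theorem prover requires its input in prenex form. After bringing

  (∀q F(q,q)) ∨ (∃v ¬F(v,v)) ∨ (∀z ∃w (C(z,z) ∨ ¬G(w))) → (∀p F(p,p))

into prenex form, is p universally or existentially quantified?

universal

First replace A → B with ¬A ∨ B.
  ¬((∀q F(q,q)) ∨ (∃v ¬F(v,v)) ∨ (∀z ∃w (C(z,z) ∨ ¬G(w)))) ∨ (∀p F(p,p))
Push ¬ through the quantifiers and connectives to reach negation normal form:
  (∃q ¬F(q,q)) ∧ (∀v F(v,v)) ∧ (∃z ∀w (¬C(z,z) ∧ G(w))) ∨ (∀p F(p,p))
All bound variables are already distinct, so no renaming is needed.
Extract every quantifier outward, since the variables are now distinct and don't occur free across branches:
  ∃q ∀v ∃z ∀w ∀p (¬F(q,q) ∧ F(v,v) ∧ ¬C(z,z) ∧ G(w) ∨ F(p,p))
The quantifier ∀p sits under an even number of negations (counting the antecedent side of each →), so it remains universal.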